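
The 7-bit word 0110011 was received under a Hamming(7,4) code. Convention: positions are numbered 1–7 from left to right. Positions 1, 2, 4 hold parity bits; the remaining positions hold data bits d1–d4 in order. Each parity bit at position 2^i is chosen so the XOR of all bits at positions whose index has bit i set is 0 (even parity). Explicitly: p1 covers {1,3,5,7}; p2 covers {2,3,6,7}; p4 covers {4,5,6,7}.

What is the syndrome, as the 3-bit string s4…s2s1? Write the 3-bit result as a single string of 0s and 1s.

000

s1 (pos 1,3,5,7): 0⊕1⊕0⊕1 = 0
s2 (pos 2,3,6,7): 1⊕1⊕1⊕1 = 0
s4 (pos 4,5,6,7): 0⊕0⊕1⊕1 = 0
Syndrome s4…s1 = 000 → no error.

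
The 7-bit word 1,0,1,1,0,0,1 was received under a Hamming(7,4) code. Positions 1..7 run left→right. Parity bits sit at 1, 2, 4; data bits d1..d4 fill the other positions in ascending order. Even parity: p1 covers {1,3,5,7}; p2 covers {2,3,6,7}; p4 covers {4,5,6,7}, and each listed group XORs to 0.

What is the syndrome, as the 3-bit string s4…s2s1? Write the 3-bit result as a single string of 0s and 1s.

001

s1 (pos 1,3,5,7): 1⊕1⊕0⊕1 = 1
s2 (pos 2,3,6,7): 0⊕1⊕0⊕1 = 0
s4 (pos 4,5,6,7): 1⊕0⊕0⊕1 = 0
Syndrome s4…s1 = 001 → error at position 1.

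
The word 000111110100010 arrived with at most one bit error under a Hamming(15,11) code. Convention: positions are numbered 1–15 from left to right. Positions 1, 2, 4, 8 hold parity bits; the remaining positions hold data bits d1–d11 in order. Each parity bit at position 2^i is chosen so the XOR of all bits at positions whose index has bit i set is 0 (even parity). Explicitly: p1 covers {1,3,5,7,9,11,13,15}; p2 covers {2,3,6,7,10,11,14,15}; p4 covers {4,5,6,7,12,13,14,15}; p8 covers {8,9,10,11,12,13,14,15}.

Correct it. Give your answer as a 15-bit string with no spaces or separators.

000111110101010

s1 (pos 1,3,5,7,9,11,13,15): 0⊕0⊕1⊕1⊕0⊕0⊕0⊕0 = 0
s2 (pos 2,3,6,7,10,11,14,15): 0⊕0⊕1⊕1⊕1⊕0⊕1⊕0 = 0
s4 (pos 4,5,6,7,12,13,14,15): 1⊕1⊕1⊕1⊕0⊕0⊕1⊕0 = 1
s8 (pos 8,9,10,11,12,13,14,15): 1⊕0⊕1⊕0⊕0⊕0⊕1⊕0 = 1
Syndrome s8…s1 = 1100 → error at position 12.
Flip position 12: 000111110100010 → 000111110101010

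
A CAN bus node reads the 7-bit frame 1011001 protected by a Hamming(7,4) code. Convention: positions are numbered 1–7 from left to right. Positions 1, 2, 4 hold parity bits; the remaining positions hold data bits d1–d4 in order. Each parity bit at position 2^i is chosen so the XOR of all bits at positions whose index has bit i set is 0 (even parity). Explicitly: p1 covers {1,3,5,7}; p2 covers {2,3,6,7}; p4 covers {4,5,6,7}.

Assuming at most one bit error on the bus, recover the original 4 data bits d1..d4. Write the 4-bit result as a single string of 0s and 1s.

s1 (pos 1,3,5,7): 1⊕1⊕0⊕1 = 1
s2 (pos 2,3,6,7): 0⊕1⊕0⊕1 = 0
s4 (pos 4,5,6,7): 1⊕0⊕0⊕1 = 0
Syndrome s4…s1 = 001 → error at position 1.
Flip position 1: 1011001 → 0011001
Read data bits from positions 3,5,6,7: 1001

1001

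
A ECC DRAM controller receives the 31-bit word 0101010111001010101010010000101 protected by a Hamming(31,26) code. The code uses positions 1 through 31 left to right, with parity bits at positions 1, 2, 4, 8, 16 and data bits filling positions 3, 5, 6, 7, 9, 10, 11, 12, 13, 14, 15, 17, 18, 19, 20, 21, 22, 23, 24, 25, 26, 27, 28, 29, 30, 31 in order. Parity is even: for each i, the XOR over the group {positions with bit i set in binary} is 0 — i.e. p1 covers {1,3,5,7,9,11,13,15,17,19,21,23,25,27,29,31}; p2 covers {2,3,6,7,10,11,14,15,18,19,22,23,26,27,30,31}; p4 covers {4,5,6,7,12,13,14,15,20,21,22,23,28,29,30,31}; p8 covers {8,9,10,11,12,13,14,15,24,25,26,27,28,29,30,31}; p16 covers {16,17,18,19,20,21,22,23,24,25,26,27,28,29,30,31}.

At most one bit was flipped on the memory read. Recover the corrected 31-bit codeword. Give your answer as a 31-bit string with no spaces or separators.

0100010111001010101010010000101

s1 (pos 1,3,5,7,9,11,13,15,17,19,21,23,25,27,29,31): 0⊕0⊕0⊕0⊕1⊕0⊕1⊕1⊕1⊕1⊕1⊕0⊕0⊕0⊕1⊕1 = 0
s2 (pos 2,3,6,7,10,11,14,15,18,19,22,23,26,27,30,31): 1⊕0⊕1⊕0⊕1⊕0⊕0⊕1⊕0⊕1⊕0⊕0⊕0⊕0⊕0⊕1 = 0
s4 (pos 4,5,6,7,12,13,14,15,20,21,22,23,28,29,30,31): 1⊕0⊕1⊕0⊕0⊕1⊕0⊕1⊕0⊕1⊕0⊕0⊕0⊕1⊕0⊕1 = 1
s8 (pos 8,9,10,11,12,13,14,15,24,25,26,27,28,29,30,31): 1⊕1⊕1⊕0⊕0⊕1⊕0⊕1⊕1⊕0⊕0⊕0⊕0⊕1⊕0⊕1 = 0
s16 (pos 16,17,18,19,20,21,22,23,24,25,26,27,28,29,30,31): 0⊕1⊕0⊕1⊕0⊕1⊕0⊕0⊕1⊕0⊕0⊕0⊕0⊕1⊕0⊕1 = 0
Syndrome s16…s1 = 00100 → error at position 4.
Flip position 4: 0101010111001010101010010000101 → 0100010111001010101010010000101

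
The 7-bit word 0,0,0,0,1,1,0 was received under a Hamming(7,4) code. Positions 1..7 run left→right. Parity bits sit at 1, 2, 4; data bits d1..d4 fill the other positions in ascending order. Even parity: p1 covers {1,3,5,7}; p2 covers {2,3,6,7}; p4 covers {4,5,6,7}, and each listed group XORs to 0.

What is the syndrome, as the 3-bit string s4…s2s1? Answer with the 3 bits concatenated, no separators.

011

s1 (pos 1,3,5,7): 0⊕0⊕1⊕0 = 1
s2 (pos 2,3,6,7): 0⊕0⊕1⊕0 = 1
s4 (pos 4,5,6,7): 0⊕1⊕1⊕0 = 0
Syndrome s4…s1 = 011 → error at position 3.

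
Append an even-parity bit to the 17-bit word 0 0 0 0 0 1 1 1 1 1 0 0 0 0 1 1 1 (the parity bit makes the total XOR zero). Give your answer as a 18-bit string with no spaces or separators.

000001111100001110

XOR of the 17 data bits: 0⊕0⊕0⊕0⊕0⊕1⊕1⊕1⊕1⊕1⊕0⊕0⊕0⊕0⊕1⊕1⊕1 = 0
Parity bit = 0 (so all 18 bits XOR to 0).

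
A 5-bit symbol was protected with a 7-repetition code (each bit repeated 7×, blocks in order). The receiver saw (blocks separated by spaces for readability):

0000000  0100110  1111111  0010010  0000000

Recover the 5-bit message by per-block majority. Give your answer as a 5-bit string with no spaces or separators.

Block 1 (0000000): 0 ones → 0
Block 2 (0100110): 3 ones → 0
Block 3 (1111111): 7 ones → 1
Block 4 (0010010): 2 ones → 0
Block 5 (0000000): 0 ones → 0

00100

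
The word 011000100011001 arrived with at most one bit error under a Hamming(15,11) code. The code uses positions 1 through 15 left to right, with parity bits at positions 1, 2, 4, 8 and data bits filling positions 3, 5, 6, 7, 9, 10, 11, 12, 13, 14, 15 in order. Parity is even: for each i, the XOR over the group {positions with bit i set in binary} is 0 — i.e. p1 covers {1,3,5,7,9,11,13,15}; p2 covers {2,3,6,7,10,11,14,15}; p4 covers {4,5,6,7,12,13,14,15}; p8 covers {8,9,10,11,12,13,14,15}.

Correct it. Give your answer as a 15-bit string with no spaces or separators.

011000100011011

s1 (pos 1,3,5,7,9,11,13,15): 0⊕1⊕0⊕1⊕0⊕1⊕0⊕1 = 0
s2 (pos 2,3,6,7,10,11,14,15): 1⊕1⊕0⊕1⊕0⊕1⊕0⊕1 = 1
s4 (pos 4,5,6,7,12,13,14,15): 0⊕0⊕0⊕1⊕1⊕0⊕0⊕1 = 1
s8 (pos 8,9,10,11,12,13,14,15): 0⊕0⊕0⊕1⊕1⊕0⊕0⊕1 = 1
Syndrome s8…s1 = 1110 → error at position 14.
Flip position 14: 011000100011001 → 011000100011011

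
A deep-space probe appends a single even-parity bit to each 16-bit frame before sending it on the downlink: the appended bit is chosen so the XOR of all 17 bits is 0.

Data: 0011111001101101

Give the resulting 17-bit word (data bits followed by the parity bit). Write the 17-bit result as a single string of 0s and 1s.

00111110011011010

XOR of the 16 data bits: 0⊕0⊕1⊕1⊕1⊕1⊕1⊕0⊕0⊕1⊕1⊕0⊕1⊕1⊕0⊕1 = 0
Parity bit = 0 (so all 17 bits XOR to 0).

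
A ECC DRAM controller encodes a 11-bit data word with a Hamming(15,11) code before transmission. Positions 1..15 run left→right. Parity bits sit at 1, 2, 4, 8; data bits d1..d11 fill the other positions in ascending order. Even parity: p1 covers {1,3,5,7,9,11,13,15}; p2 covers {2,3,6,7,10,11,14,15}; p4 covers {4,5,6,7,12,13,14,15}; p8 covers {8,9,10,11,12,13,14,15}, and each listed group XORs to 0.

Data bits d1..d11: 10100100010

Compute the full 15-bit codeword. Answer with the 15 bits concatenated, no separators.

101001000100010

Place data at non-parity positions: p1 p2 1 p4 0 1 0 p8 0 1 0 0 0 1 0
p1 (pos 1,3,5,7,9,11,13,15): XOR of data positions = 1⊕0⊕0⊕0⊕0⊕0⊕0 = 1
p2 (pos 2,3,6,7,10,11,14,15): XOR of data positions = 1⊕1⊕0⊕1⊕0⊕1⊕0 = 0
p4 (pos 4,5,6,7,12,13,14,15): XOR of data positions = 0⊕1⊕0⊕0⊕0⊕1⊕0 = 0
p8 (pos 8,9,10,11,12,13,14,15): XOR of data positions = 0⊕1⊕0⊕0⊕0⊕1⊕0 = 0
Codeword: 101001000100010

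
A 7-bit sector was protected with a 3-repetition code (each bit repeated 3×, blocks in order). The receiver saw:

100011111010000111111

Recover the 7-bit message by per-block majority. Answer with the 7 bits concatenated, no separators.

Block 1 (100): 1 one → 0
Block 2 (011): 2 ones → 1
Block 3 (111): 3 ones → 1
Block 4 (010): 1 one → 0
Block 5 (000): 0 ones → 0
Block 6 (111): 3 ones → 1
Block 7 (111): 3 ones → 1

0110011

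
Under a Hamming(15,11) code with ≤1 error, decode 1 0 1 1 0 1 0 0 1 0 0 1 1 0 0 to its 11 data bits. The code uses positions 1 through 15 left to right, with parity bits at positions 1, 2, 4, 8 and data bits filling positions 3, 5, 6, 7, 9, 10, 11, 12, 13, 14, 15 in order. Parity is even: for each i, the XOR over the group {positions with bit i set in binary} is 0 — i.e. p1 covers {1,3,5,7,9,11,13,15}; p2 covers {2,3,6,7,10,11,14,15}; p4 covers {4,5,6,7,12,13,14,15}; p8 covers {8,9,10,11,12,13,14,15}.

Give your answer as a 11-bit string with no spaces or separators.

s1 (pos 1,3,5,7,9,11,13,15): 1⊕1⊕0⊕0⊕1⊕0⊕1⊕0 = 0
s2 (pos 2,3,6,7,10,11,14,15): 0⊕1⊕1⊕0⊕0⊕0⊕0⊕0 = 0
s4 (pos 4,5,6,7,12,13,14,15): 1⊕0⊕1⊕0⊕1⊕1⊕0⊕0 = 0
s8 (pos 8,9,10,11,12,13,14,15): 0⊕1⊕0⊕0⊕1⊕1⊕0⊕0 = 1
Syndrome s8…s1 = 1000 → error at position 8.
Flip position 8: 101101001001100 → 101101011001100
Read data bits from positions 3,5,6,7,9,10,11,12,13,14,15: 10101001100

10101001100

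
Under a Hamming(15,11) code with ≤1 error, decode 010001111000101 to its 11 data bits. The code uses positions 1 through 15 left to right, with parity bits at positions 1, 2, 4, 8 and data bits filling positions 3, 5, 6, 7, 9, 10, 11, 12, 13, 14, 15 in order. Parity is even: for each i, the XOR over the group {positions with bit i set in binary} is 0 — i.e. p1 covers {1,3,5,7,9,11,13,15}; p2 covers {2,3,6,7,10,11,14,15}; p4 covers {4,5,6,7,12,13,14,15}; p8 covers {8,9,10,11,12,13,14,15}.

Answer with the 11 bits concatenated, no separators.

s1 (pos 1,3,5,7,9,11,13,15): 0⊕0⊕0⊕1⊕1⊕0⊕1⊕1 = 0
s2 (pos 2,3,6,7,10,11,14,15): 1⊕0⊕1⊕1⊕0⊕0⊕0⊕1 = 0
s4 (pos 4,5,6,7,12,13,14,15): 0⊕0⊕1⊕1⊕0⊕1⊕0⊕1 = 0
s8 (pos 8,9,10,11,12,13,14,15): 1⊕1⊕0⊕0⊕0⊕1⊕0⊕1 = 0
Syndrome s8…s1 = 0000 → no error.
Read data bits from positions 3,5,6,7,9,10,11,12,13,14,15: 00111000101

00111000101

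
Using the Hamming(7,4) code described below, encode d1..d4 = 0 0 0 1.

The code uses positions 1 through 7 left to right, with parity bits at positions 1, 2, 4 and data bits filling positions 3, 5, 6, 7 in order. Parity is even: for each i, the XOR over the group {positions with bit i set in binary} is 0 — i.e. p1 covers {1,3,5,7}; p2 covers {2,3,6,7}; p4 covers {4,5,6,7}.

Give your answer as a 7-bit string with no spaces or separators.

Place data at non-parity positions: p1 p2 0 p4 0 0 1
p1 (pos 1,3,5,7): XOR of data positions = 0⊕0⊕1 = 1
p2 (pos 2,3,6,7): XOR of data positions = 0⊕0⊕1 = 1
p4 (pos 4,5,6,7): XOR of data positions = 0⊕0⊕1 = 1
Codeword: 1101001

1101001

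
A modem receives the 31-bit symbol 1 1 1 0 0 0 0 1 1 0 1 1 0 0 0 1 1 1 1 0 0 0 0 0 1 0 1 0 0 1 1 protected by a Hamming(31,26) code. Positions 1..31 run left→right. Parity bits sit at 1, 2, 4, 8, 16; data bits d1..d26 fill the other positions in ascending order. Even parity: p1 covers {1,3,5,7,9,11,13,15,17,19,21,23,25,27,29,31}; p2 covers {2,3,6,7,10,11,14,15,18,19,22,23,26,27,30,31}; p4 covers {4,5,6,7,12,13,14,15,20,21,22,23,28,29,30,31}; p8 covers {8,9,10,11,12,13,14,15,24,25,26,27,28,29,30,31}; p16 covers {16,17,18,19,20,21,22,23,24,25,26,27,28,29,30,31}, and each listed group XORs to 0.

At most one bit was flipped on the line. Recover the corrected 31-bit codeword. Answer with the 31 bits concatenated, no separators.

s1 (pos 1,3,5,7,9,11,13,15,17,19,21,23,25,27,29,31): 1⊕1⊕0⊕0⊕1⊕1⊕0⊕0⊕1⊕1⊕0⊕0⊕1⊕1⊕0⊕1 = 1
s2 (pos 2,3,6,7,10,11,14,15,18,19,22,23,26,27,30,31): 1⊕1⊕0⊕0⊕0⊕1⊕0⊕0⊕1⊕1⊕0⊕0⊕0⊕1⊕1⊕1 = 0
s4 (pos 4,5,6,7,12,13,14,15,20,21,22,23,28,29,30,31): 0⊕0⊕0⊕0⊕1⊕0⊕0⊕0⊕0⊕0⊕0⊕0⊕0⊕0⊕1⊕1 = 1
s8 (pos 8,9,10,11,12,13,14,15,24,25,26,27,28,29,30,31): 1⊕1⊕0⊕1⊕1⊕0⊕0⊕0⊕0⊕1⊕0⊕1⊕0⊕0⊕1⊕1 = 0
s16 (pos 16,17,18,19,20,21,22,23,24,25,26,27,28,29,30,31): 1⊕1⊕1⊕1⊕0⊕0⊕0⊕0⊕0⊕1⊕0⊕1⊕0⊕0⊕1⊕1 = 0
Syndrome s16…s1 = 00101 → error at position 5.
Flip position 5: 1110000110110001111000001010011 → 1110100110110001111000001010011

1110100110110001111000001010011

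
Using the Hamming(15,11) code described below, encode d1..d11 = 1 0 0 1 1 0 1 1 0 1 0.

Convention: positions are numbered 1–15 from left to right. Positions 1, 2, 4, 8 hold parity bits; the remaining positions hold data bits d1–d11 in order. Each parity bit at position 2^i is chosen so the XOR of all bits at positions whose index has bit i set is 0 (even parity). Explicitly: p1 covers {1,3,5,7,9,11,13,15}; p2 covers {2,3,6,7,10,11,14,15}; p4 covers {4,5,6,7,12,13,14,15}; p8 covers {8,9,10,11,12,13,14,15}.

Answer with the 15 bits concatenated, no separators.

001100101011010

Place data at non-parity positions: p1 p2 1 p4 0 0 1 p8 1 0 1 1 0 1 0
p1 (pos 1,3,5,7,9,11,13,15): XOR of data positions = 1⊕0⊕1⊕1⊕1⊕0⊕0 = 0
p2 (pos 2,3,6,7,10,11,14,15): XOR of data positions = 1⊕0⊕1⊕0⊕1⊕1⊕0 = 0
p4 (pos 4,5,6,7,12,13,14,15): XOR of data positions = 0⊕0⊕1⊕1⊕0⊕1⊕0 = 1
p8 (pos 8,9,10,11,12,13,14,15): XOR of data positions = 1⊕0⊕1⊕1⊕0⊕1⊕0 = 0
Codeword: 001100101011010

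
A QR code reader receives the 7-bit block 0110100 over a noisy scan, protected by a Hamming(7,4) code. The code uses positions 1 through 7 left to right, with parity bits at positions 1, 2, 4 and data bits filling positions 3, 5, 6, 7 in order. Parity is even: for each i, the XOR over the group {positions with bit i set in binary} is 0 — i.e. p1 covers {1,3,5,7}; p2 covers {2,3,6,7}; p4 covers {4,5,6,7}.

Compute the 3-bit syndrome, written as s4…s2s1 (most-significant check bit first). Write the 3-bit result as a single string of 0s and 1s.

100

s1 (pos 1,3,5,7): 0⊕1⊕1⊕0 = 0
s2 (pos 2,3,6,7): 1⊕1⊕0⊕0 = 0
s4 (pos 4,5,6,7): 0⊕1⊕0⊕0 = 1
Syndrome s4…s1 = 100 → error at position 4.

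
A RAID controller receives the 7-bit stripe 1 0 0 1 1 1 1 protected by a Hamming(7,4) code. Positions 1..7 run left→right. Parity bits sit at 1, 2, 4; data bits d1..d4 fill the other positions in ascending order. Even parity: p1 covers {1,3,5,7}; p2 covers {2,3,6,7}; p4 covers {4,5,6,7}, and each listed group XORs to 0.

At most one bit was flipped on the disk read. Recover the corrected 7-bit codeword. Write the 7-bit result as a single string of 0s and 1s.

0001111

s1 (pos 1,3,5,7): 1⊕0⊕1⊕1 = 1
s2 (pos 2,3,6,7): 0⊕0⊕1⊕1 = 0
s4 (pos 4,5,6,7): 1⊕1⊕1⊕1 = 0
Syndrome s4…s1 = 001 → error at position 1.
Flip position 1: 1001111 → 0001111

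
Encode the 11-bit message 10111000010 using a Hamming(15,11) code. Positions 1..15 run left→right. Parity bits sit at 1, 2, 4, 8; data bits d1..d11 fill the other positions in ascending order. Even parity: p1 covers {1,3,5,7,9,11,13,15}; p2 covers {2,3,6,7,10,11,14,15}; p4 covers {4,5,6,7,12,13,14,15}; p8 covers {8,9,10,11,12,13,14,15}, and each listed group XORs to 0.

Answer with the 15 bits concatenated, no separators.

Place data at non-parity positions: p1 p2 1 p4 0 1 1 p8 1 0 0 0 0 1 0
p1 (pos 1,3,5,7,9,11,13,15): XOR of data positions = 1⊕0⊕1⊕1⊕0⊕0⊕0 = 1
p2 (pos 2,3,6,7,10,11,14,15): XOR of data positions = 1⊕1⊕1⊕0⊕0⊕1⊕0 = 0
p4 (pos 4,5,6,7,12,13,14,15): XOR of data positions = 0⊕1⊕1⊕0⊕0⊕1⊕0 = 1
p8 (pos 8,9,10,11,12,13,14,15): XOR of data positions = 1⊕0⊕0⊕0⊕0⊕1⊕0 = 0
Codeword: 101101101000010

101101101000010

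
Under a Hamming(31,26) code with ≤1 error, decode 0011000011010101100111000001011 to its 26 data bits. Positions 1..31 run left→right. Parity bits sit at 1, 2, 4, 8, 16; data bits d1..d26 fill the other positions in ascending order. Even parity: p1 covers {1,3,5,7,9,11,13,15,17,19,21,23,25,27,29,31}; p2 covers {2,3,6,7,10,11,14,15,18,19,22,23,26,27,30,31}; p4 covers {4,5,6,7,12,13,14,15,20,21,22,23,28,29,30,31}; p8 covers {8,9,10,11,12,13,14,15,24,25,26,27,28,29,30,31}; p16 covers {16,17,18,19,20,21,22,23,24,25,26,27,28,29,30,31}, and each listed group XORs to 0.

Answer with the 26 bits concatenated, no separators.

10001101110100111000001011

s1 (pos 1,3,5,7,9,11,13,15,17,19,21,23,25,27,29,31): 0⊕1⊕0⊕0⊕1⊕0⊕0⊕0⊕1⊕0⊕1⊕0⊕0⊕0⊕0⊕1 = 1
s2 (pos 2,3,6,7,10,11,14,15,18,19,22,23,26,27,30,31): 0⊕1⊕0⊕0⊕1⊕0⊕1⊕0⊕0⊕0⊕1⊕0⊕0⊕0⊕1⊕1 = 0
s4 (pos 4,5,6,7,12,13,14,15,20,21,22,23,28,29,30,31): 1⊕0⊕0⊕0⊕1⊕0⊕1⊕0⊕1⊕1⊕1⊕0⊕1⊕0⊕1⊕1 = 1
s8 (pos 8,9,10,11,12,13,14,15,24,25,26,27,28,29,30,31): 0⊕1⊕1⊕0⊕1⊕0⊕1⊕0⊕0⊕0⊕0⊕0⊕1⊕0⊕1⊕1 = 1
s16 (pos 16,17,18,19,20,21,22,23,24,25,26,27,28,29,30,31): 1⊕1⊕0⊕0⊕1⊕1⊕1⊕0⊕0⊕0⊕0⊕0⊕1⊕0⊕1⊕1 = 0
Syndrome s16…s1 = 01101 → error at position 13.
Flip position 13: 0011000011010101100111000001011 → 0011000011011101100111000001011
Read data bits from positions 3,5,6,7,9,10,11,12,13,14,15,17,18,19,20,21,22,23,24,25,26,27,28,29,30,31: 10001101110100111000001011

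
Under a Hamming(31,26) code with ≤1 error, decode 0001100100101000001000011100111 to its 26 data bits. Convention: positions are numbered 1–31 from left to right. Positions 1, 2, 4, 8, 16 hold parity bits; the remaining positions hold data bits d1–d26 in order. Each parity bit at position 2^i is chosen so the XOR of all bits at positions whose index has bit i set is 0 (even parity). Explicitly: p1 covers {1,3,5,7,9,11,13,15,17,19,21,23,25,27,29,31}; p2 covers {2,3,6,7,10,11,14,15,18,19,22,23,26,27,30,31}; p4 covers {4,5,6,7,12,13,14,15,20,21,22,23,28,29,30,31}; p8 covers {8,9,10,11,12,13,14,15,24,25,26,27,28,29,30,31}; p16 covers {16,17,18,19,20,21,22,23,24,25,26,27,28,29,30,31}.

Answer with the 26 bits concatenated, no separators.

s1 (pos 1,3,5,7,9,11,13,15,17,19,21,23,25,27,29,31): 0⊕0⊕1⊕0⊕0⊕1⊕1⊕0⊕0⊕1⊕0⊕0⊕1⊕0⊕1⊕1 = 1
s2 (pos 2,3,6,7,10,11,14,15,18,19,22,23,26,27,30,31): 0⊕0⊕0⊕0⊕0⊕1⊕0⊕0⊕0⊕1⊕0⊕0⊕1⊕0⊕1⊕1 = 1
s4 (pos 4,5,6,7,12,13,14,15,20,21,22,23,28,29,30,31): 1⊕1⊕0⊕0⊕0⊕1⊕0⊕0⊕0⊕0⊕0⊕0⊕0⊕1⊕1⊕1 = 0
s8 (pos 8,9,10,11,12,13,14,15,24,25,26,27,28,29,30,31): 1⊕0⊕0⊕1⊕0⊕1⊕0⊕0⊕1⊕1⊕1⊕0⊕0⊕1⊕1⊕1 = 1
s16 (pos 16,17,18,19,20,21,22,23,24,25,26,27,28,29,30,31): 0⊕0⊕0⊕1⊕0⊕0⊕0⊕0⊕1⊕1⊕1⊕0⊕0⊕1⊕1⊕1 = 1
Syndrome s16…s1 = 11011 → error at position 27.
Flip position 27: 0001100100101000001000011100111 → 0001100100101000001000011110111
Read data bits from positions 3,5,6,7,9,10,11,12,13,14,15,17,18,19,20,21,22,23,24,25,26,27,28,29,30,31: 01000010100001000011110111

01000010100001000011110111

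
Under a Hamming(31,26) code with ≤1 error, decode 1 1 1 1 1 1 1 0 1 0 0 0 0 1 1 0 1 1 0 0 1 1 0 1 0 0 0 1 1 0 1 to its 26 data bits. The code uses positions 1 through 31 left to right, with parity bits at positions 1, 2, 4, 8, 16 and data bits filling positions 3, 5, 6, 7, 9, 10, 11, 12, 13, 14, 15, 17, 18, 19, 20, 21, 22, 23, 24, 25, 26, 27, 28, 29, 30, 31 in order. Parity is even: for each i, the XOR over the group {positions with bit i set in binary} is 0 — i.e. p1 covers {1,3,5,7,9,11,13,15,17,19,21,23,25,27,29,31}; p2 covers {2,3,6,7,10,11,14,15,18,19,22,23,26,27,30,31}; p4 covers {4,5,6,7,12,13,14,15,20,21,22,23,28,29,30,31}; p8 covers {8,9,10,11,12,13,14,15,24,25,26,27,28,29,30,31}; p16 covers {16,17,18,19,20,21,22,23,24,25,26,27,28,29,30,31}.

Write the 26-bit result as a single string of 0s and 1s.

11111000001110011010001101

s1 (pos 1,3,5,7,9,11,13,15,17,19,21,23,25,27,29,31): 1⊕1⊕1⊕1⊕1⊕0⊕0⊕1⊕1⊕0⊕1⊕0⊕0⊕0⊕1⊕1 = 0
s2 (pos 2,3,6,7,10,11,14,15,18,19,22,23,26,27,30,31): 1⊕1⊕1⊕1⊕0⊕0⊕1⊕1⊕1⊕0⊕1⊕0⊕0⊕0⊕0⊕1 = 1
s4 (pos 4,5,6,7,12,13,14,15,20,21,22,23,28,29,30,31): 1⊕1⊕1⊕1⊕0⊕0⊕1⊕1⊕0⊕1⊕1⊕0⊕1⊕1⊕0⊕1 = 1
s8 (pos 8,9,10,11,12,13,14,15,24,25,26,27,28,29,30,31): 0⊕1⊕0⊕0⊕0⊕0⊕1⊕1⊕1⊕0⊕0⊕0⊕1⊕1⊕0⊕1 = 1
s16 (pos 16,17,18,19,20,21,22,23,24,25,26,27,28,29,30,31): 0⊕1⊕1⊕0⊕0⊕1⊕1⊕0⊕1⊕0⊕0⊕0⊕1⊕1⊕0⊕1 = 0
Syndrome s16…s1 = 01110 → error at position 14.
Flip position 14: 1111111010000110110011010001101 → 1111111010000010110011010001101
Read data bits from positions 3,5,6,7,9,10,11,12,13,14,15,17,18,19,20,21,22,23,24,25,26,27,28,29,30,31: 11111000001110011010001101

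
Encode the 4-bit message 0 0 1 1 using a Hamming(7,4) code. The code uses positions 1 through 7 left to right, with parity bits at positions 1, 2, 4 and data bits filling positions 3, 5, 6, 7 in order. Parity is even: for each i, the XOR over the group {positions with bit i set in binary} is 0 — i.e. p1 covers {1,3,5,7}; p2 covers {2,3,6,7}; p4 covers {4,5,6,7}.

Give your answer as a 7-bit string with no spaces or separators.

1000011

Place data at non-parity positions: p1 p2 0 p4 0 1 1
p1 (pos 1,3,5,7): XOR of data positions = 0⊕0⊕1 = 1
p2 (pos 2,3,6,7): XOR of data positions = 0⊕1⊕1 = 0
p4 (pos 4,5,6,7): XOR of data positions = 0⊕1⊕1 = 0
Codeword: 1000011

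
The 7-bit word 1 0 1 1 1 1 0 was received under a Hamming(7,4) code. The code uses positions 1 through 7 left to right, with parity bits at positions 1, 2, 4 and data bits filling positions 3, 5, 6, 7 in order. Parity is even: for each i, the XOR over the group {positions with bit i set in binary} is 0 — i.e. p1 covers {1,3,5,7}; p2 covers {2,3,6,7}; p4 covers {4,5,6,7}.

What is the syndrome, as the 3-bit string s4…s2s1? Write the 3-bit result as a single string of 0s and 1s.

s1 (pos 1,3,5,7): 1⊕1⊕1⊕0 = 1
s2 (pos 2,3,6,7): 0⊕1⊕1⊕0 = 0
s4 (pos 4,5,6,7): 1⊕1⊕1⊕0 = 1
Syndrome s4…s1 = 101 → error at position 5.

101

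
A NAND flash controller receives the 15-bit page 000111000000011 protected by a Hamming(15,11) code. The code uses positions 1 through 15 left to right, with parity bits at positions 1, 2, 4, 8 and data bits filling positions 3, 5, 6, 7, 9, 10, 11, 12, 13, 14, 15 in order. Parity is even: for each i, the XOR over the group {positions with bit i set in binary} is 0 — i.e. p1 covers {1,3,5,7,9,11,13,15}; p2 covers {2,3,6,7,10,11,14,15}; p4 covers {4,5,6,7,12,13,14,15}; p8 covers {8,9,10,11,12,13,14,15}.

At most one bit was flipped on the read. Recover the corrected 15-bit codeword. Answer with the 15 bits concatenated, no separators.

000110000000011

s1 (pos 1,3,5,7,9,11,13,15): 0⊕0⊕1⊕0⊕0⊕0⊕0⊕1 = 0
s2 (pos 2,3,6,7,10,11,14,15): 0⊕0⊕1⊕0⊕0⊕0⊕1⊕1 = 1
s4 (pos 4,5,6,7,12,13,14,15): 1⊕1⊕1⊕0⊕0⊕0⊕1⊕1 = 1
s8 (pos 8,9,10,11,12,13,14,15): 0⊕0⊕0⊕0⊕0⊕0⊕1⊕1 = 0
Syndrome s8…s1 = 0110 → error at position 6.
Flip position 6: 000111000000011 → 000110000000011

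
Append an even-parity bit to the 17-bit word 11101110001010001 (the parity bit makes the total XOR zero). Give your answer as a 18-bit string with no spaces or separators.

XOR of the 17 data bits: 1⊕1⊕1⊕0⊕1⊕1⊕1⊕0⊕0⊕0⊕1⊕0⊕1⊕0⊕0⊕0⊕1 = 1
Parity bit = 1 (so all 18 bits XOR to 0).

111011100010100011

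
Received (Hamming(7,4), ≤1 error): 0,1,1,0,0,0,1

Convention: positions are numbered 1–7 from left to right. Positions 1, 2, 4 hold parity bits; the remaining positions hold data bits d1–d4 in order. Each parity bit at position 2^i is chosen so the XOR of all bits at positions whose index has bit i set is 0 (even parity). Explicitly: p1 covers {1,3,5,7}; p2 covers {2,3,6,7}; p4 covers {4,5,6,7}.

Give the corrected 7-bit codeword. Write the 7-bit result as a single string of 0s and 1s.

0110011

s1 (pos 1,3,5,7): 0⊕1⊕0⊕1 = 0
s2 (pos 2,3,6,7): 1⊕1⊕0⊕1 = 1
s4 (pos 4,5,6,7): 0⊕0⊕0⊕1 = 1
Syndrome s4…s1 = 110 → error at position 6.
Flip position 6: 0110001 → 0110011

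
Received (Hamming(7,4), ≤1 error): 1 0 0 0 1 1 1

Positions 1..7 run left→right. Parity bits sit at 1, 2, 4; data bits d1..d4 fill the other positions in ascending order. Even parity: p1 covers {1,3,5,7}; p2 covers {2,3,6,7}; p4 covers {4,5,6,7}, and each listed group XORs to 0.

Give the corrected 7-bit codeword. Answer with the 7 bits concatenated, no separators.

1000011

s1 (pos 1,3,5,7): 1⊕0⊕1⊕1 = 1
s2 (pos 2,3,6,7): 0⊕0⊕1⊕1 = 0
s4 (pos 4,5,6,7): 0⊕1⊕1⊕1 = 1
Syndrome s4…s1 = 101 → error at position 5.
Flip position 5: 1000111 → 1000011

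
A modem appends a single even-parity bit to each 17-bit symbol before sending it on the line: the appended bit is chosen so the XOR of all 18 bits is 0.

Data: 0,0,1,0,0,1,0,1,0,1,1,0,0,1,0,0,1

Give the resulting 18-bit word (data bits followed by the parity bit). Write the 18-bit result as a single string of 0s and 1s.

XOR of the 17 data bits: 0⊕0⊕1⊕0⊕0⊕1⊕0⊕1⊕0⊕1⊕1⊕0⊕0⊕1⊕0⊕0⊕1 = 1
Parity bit = 1 (so all 18 bits XOR to 0).

001001010110010011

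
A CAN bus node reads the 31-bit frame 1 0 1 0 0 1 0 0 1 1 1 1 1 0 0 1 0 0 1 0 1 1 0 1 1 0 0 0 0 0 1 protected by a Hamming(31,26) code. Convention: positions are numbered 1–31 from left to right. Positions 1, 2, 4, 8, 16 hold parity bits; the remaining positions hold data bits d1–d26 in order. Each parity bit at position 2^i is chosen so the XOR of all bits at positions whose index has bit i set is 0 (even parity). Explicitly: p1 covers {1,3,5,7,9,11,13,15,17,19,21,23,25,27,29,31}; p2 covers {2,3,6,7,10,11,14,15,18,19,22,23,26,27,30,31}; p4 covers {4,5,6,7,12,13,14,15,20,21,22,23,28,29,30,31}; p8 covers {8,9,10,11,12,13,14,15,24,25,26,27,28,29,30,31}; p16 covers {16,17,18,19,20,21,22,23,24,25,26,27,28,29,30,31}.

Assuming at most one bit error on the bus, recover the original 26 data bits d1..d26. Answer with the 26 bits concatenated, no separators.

10101111100000011011000001

s1 (pos 1,3,5,7,9,11,13,15,17,19,21,23,25,27,29,31): 1⊕1⊕0⊕0⊕1⊕1⊕1⊕0⊕0⊕1⊕1⊕0⊕1⊕0⊕0⊕1 = 1
s2 (pos 2,3,6,7,10,11,14,15,18,19,22,23,26,27,30,31): 0⊕1⊕1⊕0⊕1⊕1⊕0⊕0⊕0⊕1⊕1⊕0⊕0⊕0⊕0⊕1 = 1
s4 (pos 4,5,6,7,12,13,14,15,20,21,22,23,28,29,30,31): 0⊕0⊕1⊕0⊕1⊕1⊕0⊕0⊕0⊕1⊕1⊕0⊕0⊕0⊕0⊕1 = 0
s8 (pos 8,9,10,11,12,13,14,15,24,25,26,27,28,29,30,31): 0⊕1⊕1⊕1⊕1⊕1⊕0⊕0⊕1⊕1⊕0⊕0⊕0⊕0⊕0⊕1 = 0
s16 (pos 16,17,18,19,20,21,22,23,24,25,26,27,28,29,30,31): 1⊕0⊕0⊕1⊕0⊕1⊕1⊕0⊕1⊕1⊕0⊕0⊕0⊕0⊕0⊕1 = 1
Syndrome s16…s1 = 10011 → error at position 19.
Flip position 19: 1010010011111001001011011000001 → 1010010011111001000011011000001
Read data bits from positions 3,5,6,7,9,10,11,12,13,14,15,17,18,19,20,21,22,23,24,25,26,27,28,29,30,31: 10101111100000011011000001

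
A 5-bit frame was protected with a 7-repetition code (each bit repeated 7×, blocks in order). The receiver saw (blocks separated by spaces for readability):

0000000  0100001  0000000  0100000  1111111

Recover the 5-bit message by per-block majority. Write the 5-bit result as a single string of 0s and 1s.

00001

Block 1 (0000000): 0 ones → 0
Block 2 (0100001): 2 ones → 0
Block 3 (0000000): 0 ones → 0
Block 4 (0100000): 1 one → 0
Block 5 (1111111): 7 ones → 1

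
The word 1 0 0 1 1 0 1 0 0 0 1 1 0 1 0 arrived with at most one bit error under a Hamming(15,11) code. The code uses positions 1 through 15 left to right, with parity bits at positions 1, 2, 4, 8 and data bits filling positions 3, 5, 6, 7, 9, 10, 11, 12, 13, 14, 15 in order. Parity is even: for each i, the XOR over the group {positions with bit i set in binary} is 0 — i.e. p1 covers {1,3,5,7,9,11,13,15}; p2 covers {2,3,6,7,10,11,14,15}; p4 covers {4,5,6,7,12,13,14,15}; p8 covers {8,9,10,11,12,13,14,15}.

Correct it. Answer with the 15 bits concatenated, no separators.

s1 (pos 1,3,5,7,9,11,13,15): 1⊕0⊕1⊕1⊕0⊕1⊕0⊕0 = 0
s2 (pos 2,3,6,7,10,11,14,15): 0⊕0⊕0⊕1⊕0⊕1⊕1⊕0 = 1
s4 (pos 4,5,6,7,12,13,14,15): 1⊕1⊕0⊕1⊕1⊕0⊕1⊕0 = 1
s8 (pos 8,9,10,11,12,13,14,15): 0⊕0⊕0⊕1⊕1⊕0⊕1⊕0 = 1
Syndrome s8…s1 = 1110 → error at position 14.
Flip position 14: 100110100011010 → 100110100011000

100110100011000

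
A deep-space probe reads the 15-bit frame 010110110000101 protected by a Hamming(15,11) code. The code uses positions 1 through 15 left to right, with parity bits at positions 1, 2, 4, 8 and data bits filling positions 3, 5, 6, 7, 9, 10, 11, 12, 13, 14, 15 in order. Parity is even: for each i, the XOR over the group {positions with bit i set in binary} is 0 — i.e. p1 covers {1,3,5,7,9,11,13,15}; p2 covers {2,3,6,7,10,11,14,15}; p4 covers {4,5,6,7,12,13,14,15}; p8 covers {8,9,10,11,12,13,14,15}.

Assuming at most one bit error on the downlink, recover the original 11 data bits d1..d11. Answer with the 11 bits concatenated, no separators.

01010000111

s1 (pos 1,3,5,7,9,11,13,15): 0⊕0⊕1⊕1⊕0⊕0⊕1⊕1 = 0
s2 (pos 2,3,6,7,10,11,14,15): 1⊕0⊕0⊕1⊕0⊕0⊕0⊕1 = 1
s4 (pos 4,5,6,7,12,13,14,15): 1⊕1⊕0⊕1⊕0⊕1⊕0⊕1 = 1
s8 (pos 8,9,10,11,12,13,14,15): 1⊕0⊕0⊕0⊕0⊕1⊕0⊕1 = 1
Syndrome s8…s1 = 1110 → error at position 14.
Flip position 14: 010110110000101 → 010110110000111
Read data bits from positions 3,5,6,7,9,10,11,12,13,14,15: 01010000111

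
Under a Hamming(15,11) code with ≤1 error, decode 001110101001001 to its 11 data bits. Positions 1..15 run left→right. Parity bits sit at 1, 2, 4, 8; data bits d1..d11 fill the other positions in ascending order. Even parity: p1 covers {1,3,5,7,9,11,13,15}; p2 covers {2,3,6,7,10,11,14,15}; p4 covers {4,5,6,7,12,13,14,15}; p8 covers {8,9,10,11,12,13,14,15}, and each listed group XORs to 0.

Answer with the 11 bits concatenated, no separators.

s1 (pos 1,3,5,7,9,11,13,15): 0⊕1⊕1⊕1⊕1⊕0⊕0⊕1 = 1
s2 (pos 2,3,6,7,10,11,14,15): 0⊕1⊕0⊕1⊕0⊕0⊕0⊕1 = 1
s4 (pos 4,5,6,7,12,13,14,15): 1⊕1⊕0⊕1⊕1⊕0⊕0⊕1 = 1
s8 (pos 8,9,10,11,12,13,14,15): 0⊕1⊕0⊕0⊕1⊕0⊕0⊕1 = 1
Syndrome s8…s1 = 1111 → error at position 15.
Flip position 15: 001110101001001 → 001110101001000
Read data bits from positions 3,5,6,7,9,10,11,12,13,14,15: 11011001000

11011001000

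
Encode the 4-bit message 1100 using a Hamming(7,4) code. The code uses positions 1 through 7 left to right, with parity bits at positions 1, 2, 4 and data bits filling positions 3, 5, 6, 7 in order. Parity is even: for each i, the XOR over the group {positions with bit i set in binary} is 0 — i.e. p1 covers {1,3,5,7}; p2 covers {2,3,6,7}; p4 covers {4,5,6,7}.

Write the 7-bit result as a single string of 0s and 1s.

Place data at non-parity positions: p1 p2 1 p4 1 0 0
p1 (pos 1,3,5,7): XOR of data positions = 1⊕1⊕0 = 0
p2 (pos 2,3,6,7): XOR of data positions = 1⊕0⊕0 = 1
p4 (pos 4,5,6,7): XOR of data positions = 1⊕0⊕0 = 1
Codeword: 0111100

0111100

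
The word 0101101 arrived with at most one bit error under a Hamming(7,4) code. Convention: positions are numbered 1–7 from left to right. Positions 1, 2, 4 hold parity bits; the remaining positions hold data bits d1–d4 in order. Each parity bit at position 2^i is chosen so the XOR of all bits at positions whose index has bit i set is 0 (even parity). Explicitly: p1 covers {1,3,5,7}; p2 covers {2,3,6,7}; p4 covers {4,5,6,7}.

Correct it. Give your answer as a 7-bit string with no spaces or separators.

0100101

s1 (pos 1,3,5,7): 0⊕0⊕1⊕1 = 0
s2 (pos 2,3,6,7): 1⊕0⊕0⊕1 = 0
s4 (pos 4,5,6,7): 1⊕1⊕0⊕1 = 1
Syndrome s4…s1 = 100 → error at position 4.
Flip position 4: 0101101 → 0100101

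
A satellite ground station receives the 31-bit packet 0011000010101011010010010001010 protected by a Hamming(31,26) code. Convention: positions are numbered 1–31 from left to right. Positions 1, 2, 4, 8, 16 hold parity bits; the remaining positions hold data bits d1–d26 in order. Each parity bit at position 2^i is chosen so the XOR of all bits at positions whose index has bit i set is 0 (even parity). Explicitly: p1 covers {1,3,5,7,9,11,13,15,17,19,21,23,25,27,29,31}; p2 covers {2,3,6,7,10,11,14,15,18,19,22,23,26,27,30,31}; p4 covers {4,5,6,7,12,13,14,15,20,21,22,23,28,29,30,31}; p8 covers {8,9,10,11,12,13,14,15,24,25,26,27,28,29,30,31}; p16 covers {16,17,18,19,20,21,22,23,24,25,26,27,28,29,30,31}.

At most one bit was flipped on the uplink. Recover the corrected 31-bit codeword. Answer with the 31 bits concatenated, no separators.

s1 (pos 1,3,5,7,9,11,13,15,17,19,21,23,25,27,29,31): 0⊕1⊕0⊕0⊕1⊕1⊕1⊕1⊕0⊕0⊕1⊕0⊕0⊕0⊕0⊕0 = 0
s2 (pos 2,3,6,7,10,11,14,15,18,19,22,23,26,27,30,31): 0⊕1⊕0⊕0⊕0⊕1⊕0⊕1⊕1⊕0⊕0⊕0⊕0⊕0⊕1⊕0 = 1
s4 (pos 4,5,6,7,12,13,14,15,20,21,22,23,28,29,30,31): 1⊕0⊕0⊕0⊕0⊕1⊕0⊕1⊕0⊕1⊕0⊕0⊕1⊕0⊕1⊕0 = 0
s8 (pos 8,9,10,11,12,13,14,15,24,25,26,27,28,29,30,31): 0⊕1⊕0⊕1⊕0⊕1⊕0⊕1⊕1⊕0⊕0⊕0⊕1⊕0⊕1⊕0 = 1
s16 (pos 16,17,18,19,20,21,22,23,24,25,26,27,28,29,30,31): 1⊕0⊕1⊕0⊕0⊕1⊕0⊕0⊕1⊕0⊕0⊕0⊕1⊕0⊕1⊕0 = 0
Syndrome s16…s1 = 01010 → error at position 10.
Flip position 10: 0011000010101011010010010001010 → 0011000011101011010010010001010

0011000011101011010010010001010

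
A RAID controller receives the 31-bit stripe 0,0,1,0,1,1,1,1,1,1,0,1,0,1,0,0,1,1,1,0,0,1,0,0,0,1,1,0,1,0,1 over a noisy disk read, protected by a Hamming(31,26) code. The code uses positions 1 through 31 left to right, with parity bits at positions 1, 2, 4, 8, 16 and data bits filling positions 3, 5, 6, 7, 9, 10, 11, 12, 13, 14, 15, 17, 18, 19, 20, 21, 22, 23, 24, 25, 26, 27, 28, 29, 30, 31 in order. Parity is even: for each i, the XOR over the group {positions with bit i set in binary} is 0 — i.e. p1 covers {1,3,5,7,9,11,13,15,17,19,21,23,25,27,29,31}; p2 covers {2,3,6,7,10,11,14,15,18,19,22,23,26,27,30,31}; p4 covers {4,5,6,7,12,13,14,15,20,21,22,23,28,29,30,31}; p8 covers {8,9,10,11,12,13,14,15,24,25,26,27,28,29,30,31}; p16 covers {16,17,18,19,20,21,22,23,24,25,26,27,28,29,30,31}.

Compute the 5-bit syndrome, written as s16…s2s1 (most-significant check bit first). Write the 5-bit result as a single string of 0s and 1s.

s1 (pos 1,3,5,7,9,11,13,15,17,19,21,23,25,27,29,31): 0⊕1⊕1⊕1⊕1⊕0⊕0⊕0⊕1⊕1⊕0⊕0⊕0⊕1⊕1⊕1 = 1
s2 (pos 2,3,6,7,10,11,14,15,18,19,22,23,26,27,30,31): 0⊕1⊕1⊕1⊕1⊕0⊕1⊕0⊕1⊕1⊕1⊕0⊕1⊕1⊕0⊕1 = 1
s4 (pos 4,5,6,7,12,13,14,15,20,21,22,23,28,29,30,31): 0⊕1⊕1⊕1⊕1⊕0⊕1⊕0⊕0⊕0⊕1⊕0⊕0⊕1⊕0⊕1 = 0
s8 (pos 8,9,10,11,12,13,14,15,24,25,26,27,28,29,30,31): 1⊕1⊕1⊕0⊕1⊕0⊕1⊕0⊕0⊕0⊕1⊕1⊕0⊕1⊕0⊕1 = 1
s16 (pos 16,17,18,19,20,21,22,23,24,25,26,27,28,29,30,31): 0⊕1⊕1⊕1⊕0⊕0⊕1⊕0⊕0⊕0⊕1⊕1⊕0⊕1⊕0⊕1 = 0
Syndrome s16…s1 = 01011 → error at position 11.

01011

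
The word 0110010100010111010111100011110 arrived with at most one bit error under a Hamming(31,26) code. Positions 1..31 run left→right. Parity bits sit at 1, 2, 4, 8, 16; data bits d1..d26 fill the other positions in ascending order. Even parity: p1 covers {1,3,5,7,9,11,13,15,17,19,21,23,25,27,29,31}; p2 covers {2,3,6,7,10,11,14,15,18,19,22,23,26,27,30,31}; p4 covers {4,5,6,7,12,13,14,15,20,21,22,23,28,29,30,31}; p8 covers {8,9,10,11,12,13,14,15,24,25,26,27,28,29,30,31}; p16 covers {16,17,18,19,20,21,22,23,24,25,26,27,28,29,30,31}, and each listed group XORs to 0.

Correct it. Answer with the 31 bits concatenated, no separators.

0111010100010111010111100011110

s1 (pos 1,3,5,7,9,11,13,15,17,19,21,23,25,27,29,31): 0⊕1⊕0⊕0⊕0⊕0⊕0⊕1⊕0⊕0⊕1⊕1⊕0⊕1⊕1⊕0 = 0
s2 (pos 2,3,6,7,10,11,14,15,18,19,22,23,26,27,30,31): 1⊕1⊕1⊕0⊕0⊕0⊕1⊕1⊕1⊕0⊕1⊕1⊕0⊕1⊕1⊕0 = 0
s4 (pos 4,5,6,7,12,13,14,15,20,21,22,23,28,29,30,31): 0⊕0⊕1⊕0⊕1⊕0⊕1⊕1⊕1⊕1⊕1⊕1⊕1⊕1⊕1⊕0 = 1
s8 (pos 8,9,10,11,12,13,14,15,24,25,26,27,28,29,30,31): 1⊕0⊕0⊕0⊕1⊕0⊕1⊕1⊕0⊕0⊕0⊕1⊕1⊕1⊕1⊕0 = 0
s16 (pos 16,17,18,19,20,21,22,23,24,25,26,27,28,29,30,31): 1⊕0⊕1⊕0⊕1⊕1⊕1⊕1⊕0⊕0⊕0⊕1⊕1⊕1⊕1⊕0 = 0
Syndrome s16…s1 = 00100 → error at position 4.
Flip position 4: 0110010100010111010111100011110 → 0111010100010111010111100011110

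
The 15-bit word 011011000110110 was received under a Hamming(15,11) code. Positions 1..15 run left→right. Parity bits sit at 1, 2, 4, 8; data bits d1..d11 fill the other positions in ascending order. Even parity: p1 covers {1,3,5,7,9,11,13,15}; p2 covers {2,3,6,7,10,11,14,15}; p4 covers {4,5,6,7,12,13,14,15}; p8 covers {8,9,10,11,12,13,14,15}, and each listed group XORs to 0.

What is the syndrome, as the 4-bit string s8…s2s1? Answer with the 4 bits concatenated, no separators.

s1 (pos 1,3,5,7,9,11,13,15): 0⊕1⊕1⊕0⊕0⊕1⊕1⊕0 = 0
s2 (pos 2,3,6,7,10,11,14,15): 1⊕1⊕1⊕0⊕1⊕1⊕1⊕0 = 0
s4 (pos 4,5,6,7,12,13,14,15): 0⊕1⊕1⊕0⊕0⊕1⊕1⊕0 = 0
s8 (pos 8,9,10,11,12,13,14,15): 0⊕0⊕1⊕1⊕0⊕1⊕1⊕0 = 0
Syndrome s8…s1 = 0000 → no error.

0000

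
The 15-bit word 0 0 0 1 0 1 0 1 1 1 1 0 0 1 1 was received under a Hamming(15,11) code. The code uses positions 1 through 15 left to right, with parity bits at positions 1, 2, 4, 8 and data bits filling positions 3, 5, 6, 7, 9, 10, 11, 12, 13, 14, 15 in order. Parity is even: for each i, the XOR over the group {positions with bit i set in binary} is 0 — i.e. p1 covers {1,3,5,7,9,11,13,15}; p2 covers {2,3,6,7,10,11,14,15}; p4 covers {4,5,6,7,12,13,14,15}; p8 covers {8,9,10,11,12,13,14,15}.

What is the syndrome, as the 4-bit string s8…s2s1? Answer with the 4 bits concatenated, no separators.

s1 (pos 1,3,5,7,9,11,13,15): 0⊕0⊕0⊕0⊕1⊕1⊕0⊕1 = 1
s2 (pos 2,3,6,7,10,11,14,15): 0⊕0⊕1⊕0⊕1⊕1⊕1⊕1 = 1
s4 (pos 4,5,6,7,12,13,14,15): 1⊕0⊕1⊕0⊕0⊕0⊕1⊕1 = 0
s8 (pos 8,9,10,11,12,13,14,15): 1⊕1⊕1⊕1⊕0⊕0⊕1⊕1 = 0
Syndrome s8…s1 = 0011 → error at position 3.

0011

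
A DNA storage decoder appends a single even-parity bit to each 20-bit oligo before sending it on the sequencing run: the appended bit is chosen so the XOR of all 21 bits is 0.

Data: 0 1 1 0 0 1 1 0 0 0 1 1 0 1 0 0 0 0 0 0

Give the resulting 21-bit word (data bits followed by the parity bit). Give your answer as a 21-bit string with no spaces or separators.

011001100011010000001

XOR of the 20 data bits: 0⊕1⊕1⊕0⊕0⊕1⊕1⊕0⊕0⊕0⊕1⊕1⊕0⊕1⊕0⊕0⊕0⊕0⊕0⊕0 = 1
Parity bit = 1 (so all 21 bits XOR to 0).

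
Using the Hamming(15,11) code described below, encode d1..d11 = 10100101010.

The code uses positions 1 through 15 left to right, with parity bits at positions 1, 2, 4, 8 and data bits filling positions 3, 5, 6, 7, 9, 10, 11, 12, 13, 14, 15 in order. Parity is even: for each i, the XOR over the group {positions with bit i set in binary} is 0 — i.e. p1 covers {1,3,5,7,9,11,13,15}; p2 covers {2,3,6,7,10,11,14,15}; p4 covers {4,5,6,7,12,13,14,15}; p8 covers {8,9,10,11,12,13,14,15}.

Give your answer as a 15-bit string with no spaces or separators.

101101010101010

Place data at non-parity positions: p1 p2 1 p4 0 1 0 p8 0 1 0 1 0 1 0
p1 (pos 1,3,5,7,9,11,13,15): XOR of data positions = 1⊕0⊕0⊕0⊕0⊕0⊕0 = 1
p2 (pos 2,3,6,7,10,11,14,15): XOR of data positions = 1⊕1⊕0⊕1⊕0⊕1⊕0 = 0
p4 (pos 4,5,6,7,12,13,14,15): XOR of data positions = 0⊕1⊕0⊕1⊕0⊕1⊕0 = 1
p8 (pos 8,9,10,11,12,13,14,15): XOR of data positions = 0⊕1⊕0⊕1⊕0⊕1⊕0 = 1
Codeword: 101101010101010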